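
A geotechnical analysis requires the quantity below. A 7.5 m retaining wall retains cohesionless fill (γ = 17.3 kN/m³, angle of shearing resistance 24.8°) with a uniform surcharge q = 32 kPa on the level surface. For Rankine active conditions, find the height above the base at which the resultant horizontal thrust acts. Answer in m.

2.91 m

K_a = 0.4090.
Triangular part P₁ = ½K_aγH² = 199.0 at H/3 = 2.500 m; rectangular part P₂ = K_a q H = 98.16 at H/2 = 3.750 m.
ȳ = (P₁·2.500 + P₂·3.750)/(P₁+P₂) = 2.913 m.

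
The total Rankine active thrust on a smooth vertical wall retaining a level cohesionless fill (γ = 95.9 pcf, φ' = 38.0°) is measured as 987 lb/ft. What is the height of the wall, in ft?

9.30 ft

K_a = 0.2379. P_a = ½ K_a γ H² ⇒ H = √(2P_a/(K_a γ)).
H = √(2×987/(0.2379×95.9)) = 9.302 ft.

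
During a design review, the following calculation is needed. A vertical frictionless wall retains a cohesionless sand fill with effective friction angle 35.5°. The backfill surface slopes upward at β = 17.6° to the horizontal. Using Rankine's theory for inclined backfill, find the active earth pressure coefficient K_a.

K_a = cos β · (cos β − √(cos²β − cos²φ)) / (cos β + √(cos²β − cos²φ)).
cos β = 0.9532, cos φ = 0.8141, √(cos²β − cos²φ) = 0.4958.
K_a = 0.9532 × (0.9532 − 0.4958)/(0.9532 + 0.4958) = 0.3009.

0.301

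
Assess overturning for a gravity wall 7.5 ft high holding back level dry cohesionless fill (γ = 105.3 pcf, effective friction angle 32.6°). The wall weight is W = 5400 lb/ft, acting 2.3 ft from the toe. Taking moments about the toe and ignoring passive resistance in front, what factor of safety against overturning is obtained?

5.60

K_a = tan²(45° − 32.6°/2) = 0.2997.
P_a = ½K_aγH² = 0.5×0.2997×105.3×7.5² = 887.7 lb/ft, acting at H/3 = 2.500 ft above the base.
Overturning moment M_o = P_a × H/3 = 887.7 × 2.500 = 2219.
Resisting moment M_r = W × 2.3 = 5400 × 2.3 = 12420.
FS_overturning = M_r/M_o = 12420/2219 = 5.597.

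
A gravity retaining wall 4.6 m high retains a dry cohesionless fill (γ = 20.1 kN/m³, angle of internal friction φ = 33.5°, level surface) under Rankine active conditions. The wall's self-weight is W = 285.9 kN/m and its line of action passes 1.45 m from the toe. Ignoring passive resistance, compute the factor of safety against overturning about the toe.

4.40

K_a = tan²(45° − 33.5°/2) = 0.2887.
P_a = ½K_aγH² = 0.5×0.2887×20.1×4.6² = 61.40 kN/m, acting at H/3 = 1.533 m above the base.
Overturning moment M_o = P_a × H/3 = 61.40 × 1.533 = 94.14.
Resisting moment M_r = W × 1.45 = 285.9 × 1.45 = 414.6.
FS_overturning = M_r/M_o = 414.6/94.14 = 4.404.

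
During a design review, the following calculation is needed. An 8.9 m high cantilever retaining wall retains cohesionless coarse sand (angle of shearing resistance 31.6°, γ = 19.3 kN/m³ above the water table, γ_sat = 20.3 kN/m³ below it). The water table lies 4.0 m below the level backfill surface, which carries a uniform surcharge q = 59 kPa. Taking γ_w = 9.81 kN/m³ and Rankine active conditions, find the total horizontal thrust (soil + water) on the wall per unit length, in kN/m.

487 kN/m

K_a = tan²(45° − φ/2) = 0.3123.
γ' = 20.3 − 9.81 = 10.49 kN/m³. h₂ = H − d_w = 4.9 m.
σ'_h: at surface K_a·q = 18.43; at WT K_a(q+γd_w) = 42.54; at base K_a(q+γd_w+γ'h₂) = 58.60 kPa.
P₁ = ½(18.43+42.54)×4.0 = 121.9; P₂ = ½(42.54+58.60)×4.9 = 247.8; P_w = ½γ_w h₂² = 117.8.
Total = 121.9+247.8+117.8 = 487.5 kN/m.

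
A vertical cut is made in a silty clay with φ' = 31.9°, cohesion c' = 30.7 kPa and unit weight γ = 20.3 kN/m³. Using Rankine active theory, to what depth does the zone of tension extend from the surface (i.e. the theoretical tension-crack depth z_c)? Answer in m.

K_a = tan²(45° − 31.9°/2) = 0.3085; √K_a = 0.5555.
The active pressure is zero where K_a γ z = 2c√K_a, so z_c = 2c/(γ√K_a) = 2×30.7/(20.3×0.5555) = 5.445 m.

5.45 m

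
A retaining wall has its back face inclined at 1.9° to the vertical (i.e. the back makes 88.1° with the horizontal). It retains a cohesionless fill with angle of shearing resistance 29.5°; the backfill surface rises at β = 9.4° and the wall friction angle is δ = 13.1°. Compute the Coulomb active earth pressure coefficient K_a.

0.365

K_a = sin²(α+φ) / [sin²α · sin(α−δ) · (1 + √{sin(φ+δ)sin(φ−β) / (sin(α−δ)sin(α+β))})²].
With α = 88.1°, φ = 29.5°, δ = 13.1°, β = 9.4°: K_a = 0.3652.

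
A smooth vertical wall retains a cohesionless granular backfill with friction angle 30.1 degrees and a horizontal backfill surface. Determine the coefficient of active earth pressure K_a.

K_a = (1 − sin φ)/(1 + sin φ) = (1 − sin 30.1°)/(1 + sin 30.1°) = 0.3320.

0.332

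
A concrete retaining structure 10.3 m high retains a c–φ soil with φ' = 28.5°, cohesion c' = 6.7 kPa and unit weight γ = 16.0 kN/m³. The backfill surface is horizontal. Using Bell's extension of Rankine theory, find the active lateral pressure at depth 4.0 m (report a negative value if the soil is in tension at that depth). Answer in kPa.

K_a = (1 − sin φ)/(1 + sin φ) = 0.3540.
σ_a = K_a γ z − 2c√K_a = 0.3540×16.0×4.0 − 2×6.7×0.5949 = 14.68 kPa.

14.7 kPa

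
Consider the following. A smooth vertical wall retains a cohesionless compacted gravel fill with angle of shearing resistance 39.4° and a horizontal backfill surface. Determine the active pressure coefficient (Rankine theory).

K_a = tan²(45° − φ/2) = tan²(25.30°) = 0.2234.

0.223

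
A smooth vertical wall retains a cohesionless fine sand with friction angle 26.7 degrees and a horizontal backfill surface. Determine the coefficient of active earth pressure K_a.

0.380

K_a = tan²(45° − φ/2) = tan²(31.65°) = 0.3800.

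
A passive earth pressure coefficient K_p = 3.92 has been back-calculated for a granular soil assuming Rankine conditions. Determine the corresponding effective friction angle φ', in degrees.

36.4°

K_p = (1+sin φ)/(1−sin φ) ⇒ sin φ = (K_p − 1)/(K_p + 1) = 0.5935.
φ = arcsin(0.5935) = 36.41°.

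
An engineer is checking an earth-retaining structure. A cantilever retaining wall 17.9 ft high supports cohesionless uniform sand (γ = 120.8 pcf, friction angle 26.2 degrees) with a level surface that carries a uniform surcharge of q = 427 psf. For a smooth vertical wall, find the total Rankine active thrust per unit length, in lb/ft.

K_a = tan²(45° − φ/2) = 0.3874.
Soil triangle: ½ K_a γ H² = 0.5×0.3874×120.8×17.9² = 7498 lb/ft.
Surcharge rectangle: K_a q H = 0.3874×427×17.9 = 2961 lb/ft.
Total = 7498 + 2961 = 10460 lb/ft.

10500 lb/ft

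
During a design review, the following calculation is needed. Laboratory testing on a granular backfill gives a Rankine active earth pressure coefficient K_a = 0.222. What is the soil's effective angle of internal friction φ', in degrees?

39.5°

K_a = tan²(45° − φ/2) ⇒ 45° − φ/2 = arctan(√0.222) = 25.23°.
φ = 2(45° − 25.23°) = 39.54°.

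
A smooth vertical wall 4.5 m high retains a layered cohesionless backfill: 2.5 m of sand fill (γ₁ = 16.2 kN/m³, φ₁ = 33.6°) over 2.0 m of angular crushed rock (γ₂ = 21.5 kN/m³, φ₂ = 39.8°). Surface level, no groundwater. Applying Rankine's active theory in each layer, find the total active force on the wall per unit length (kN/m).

41.8 kN/m

K_a1 = tan²(45°−33.6°/2) = 0.2875; K_a2 = tan²(45°−39.8°/2) = 0.2194.
Layer 1: σ at base = K_a1 γ₁ h₁ = 11.64 kPa; P₁ = ½×11.64×2.5 = 14.55.
Layer 2: σ_v at top = γ₁h₁ = 40.50; σ_h top = K_a2×40.50 = 8.887; σ_h base = K_a2×(40.50+21.5×2.0) = 18.32.
P₂ = ½(8.887+18.32)×2.0 = 27.21. Total P_a = 14.55+27.21 = 41.76 kN/m.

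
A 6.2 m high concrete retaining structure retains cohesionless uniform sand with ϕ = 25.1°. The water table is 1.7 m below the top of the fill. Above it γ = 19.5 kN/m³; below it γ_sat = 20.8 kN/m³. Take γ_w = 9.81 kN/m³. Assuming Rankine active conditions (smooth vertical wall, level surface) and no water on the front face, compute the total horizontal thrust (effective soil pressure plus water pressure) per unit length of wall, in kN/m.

K_a = tan²(45° − φ/2) = 0.4043.
γ' = 20.8 − 9.81 = 10.99 kN/m³. Depth below WT = 4.5 m.
σ'_h at WT = K_a γ d_w = 13.40 kPa; at base = 13.40 + K_a γ' × 4.5 = 33.40 kPa.
P₁ (0–1.7 m) = ½×13.40×1.7 = 11.39. P₂ (1.7–6.2 m) = ½(13.40+33.40)×4.5 = 105.3.
P_w = ½ γ_w h₂² = 0.5×9.81×4.5² = 99.33. Total = 11.39+105.3+99.33 = 216.0 kN/m.

216 kN/m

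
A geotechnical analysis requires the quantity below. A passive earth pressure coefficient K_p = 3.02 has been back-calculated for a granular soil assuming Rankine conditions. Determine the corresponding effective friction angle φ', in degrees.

30.2°

K_p = (1+sin φ)/(1−sin φ) ⇒ sin φ = (K_p − 1)/(K_p + 1) = 0.5025.
φ = arcsin(0.5025) = 30.16°.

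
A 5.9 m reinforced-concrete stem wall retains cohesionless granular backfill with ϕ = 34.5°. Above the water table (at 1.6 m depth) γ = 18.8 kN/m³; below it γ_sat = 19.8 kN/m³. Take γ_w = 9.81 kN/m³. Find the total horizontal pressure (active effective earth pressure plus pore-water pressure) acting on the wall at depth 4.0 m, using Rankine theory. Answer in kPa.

K_a = (1 − sin φ)/(1 + sin φ) = 0.2768.
γ' = 19.8 − 9.81 = 9.990 kN/m³.
Effective vertical stress at 4.0 m: σ'_v = 18.8×1.6 + 9.990×2.40 = 54.06 kPa.
σ'_h = K_a σ'_v = 0.2768 × 54.06 = 14.96 kPa; u = γ_w × 2.40 = 23.54 kPa.
Total σ_h = 14.96 + 23.54 = 38.51 kPa.

38.5 kPa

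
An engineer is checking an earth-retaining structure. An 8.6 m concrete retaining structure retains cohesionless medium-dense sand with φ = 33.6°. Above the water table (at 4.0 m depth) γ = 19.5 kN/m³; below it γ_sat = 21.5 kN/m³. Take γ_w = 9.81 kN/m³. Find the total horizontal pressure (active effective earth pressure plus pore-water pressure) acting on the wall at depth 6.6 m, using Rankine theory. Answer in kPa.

K_a = (1 − sin φ)/(1 + sin φ) = 0.2875.
γ' = 21.5 − 9.81 = 11.69 kN/m³.
Effective vertical stress at 6.6 m: σ'_v = 19.5×4.0 + 11.69×2.60 = 108.4 kPa.
σ'_h = K_a σ'_v = 0.2875 × 108.4 = 31.16 kPa; u = γ_w × 2.60 = 25.51 kPa.
Total σ_h = 31.16 + 25.51 = 56.67 kPa.

56.7 kPa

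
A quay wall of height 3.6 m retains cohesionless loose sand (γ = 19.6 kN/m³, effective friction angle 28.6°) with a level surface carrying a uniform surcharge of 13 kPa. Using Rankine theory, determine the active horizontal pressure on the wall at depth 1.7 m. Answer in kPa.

16.3 kPa

K_a = (1 − sin φ)/(1 + sin φ) = 0.3525.
σ_v = γz + q = 19.6 × 1.7 + 13 = 46.32 kPa.
σ_h = K_a σ_v = 0.3525 × 46.32 = 16.33 kPa.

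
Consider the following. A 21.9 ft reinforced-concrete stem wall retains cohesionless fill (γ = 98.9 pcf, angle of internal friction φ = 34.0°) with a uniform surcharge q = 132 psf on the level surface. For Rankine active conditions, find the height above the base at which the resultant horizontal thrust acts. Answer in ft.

7.70 ft

K_a = 0.2827.
Triangular part P₁ = ½K_aγH² = 6705 at H/3 = 7.300 ft; rectangular part P₂ = K_a q H = 817.3 at H/2 = 10.95 ft.
ȳ = (P₁·7.300 + P₂·10.95)/(P₁+P₂) = 7.697 ft.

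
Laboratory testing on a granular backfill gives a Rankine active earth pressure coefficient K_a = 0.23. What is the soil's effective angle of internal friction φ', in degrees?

38.8°

K_a = tan²(45° − φ/2) ⇒ 45° − φ/2 = arctan(√0.23) = 25.62°.
φ = 2(45° − 25.62°) = 38.76°.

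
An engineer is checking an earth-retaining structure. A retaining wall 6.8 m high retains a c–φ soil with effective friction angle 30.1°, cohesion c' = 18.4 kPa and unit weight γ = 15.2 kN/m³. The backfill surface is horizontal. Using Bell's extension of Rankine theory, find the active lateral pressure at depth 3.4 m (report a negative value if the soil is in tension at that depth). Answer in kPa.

-4.05 kPa

K_a = (1 − sin φ)/(1 + sin φ) = 0.3320.
σ_a = K_a γ z − 2c√K_a = 0.3320×15.2×3.4 − 2×18.4×0.5762 = -4.046 kPa.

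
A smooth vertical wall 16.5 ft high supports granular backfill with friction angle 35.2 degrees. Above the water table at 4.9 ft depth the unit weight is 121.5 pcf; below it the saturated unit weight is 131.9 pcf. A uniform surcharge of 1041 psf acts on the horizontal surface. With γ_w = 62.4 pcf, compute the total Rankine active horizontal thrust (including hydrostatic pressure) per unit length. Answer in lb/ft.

K_a = tan²(45° − φ/2) = 0.2687.
γ' = 131.9 − 62.4 = 69.50 pcf. h₂ = H − d_w = 11.6 ft.
σ'_h: at surface K_a·q = 279.7; at WT K_a(q+γd_w) = 439.7; at base K_a(q+γd_w+γ'h₂) = 656.3 psf.
P₁ = ½(279.7+439.7)×4.9 = 1762; P₂ = ½(439.7+656.3)×11.6 = 6357; P_w = ½γ_w h₂² = 4198.
Total = 1762+6357+4198 = 12320 lb/ft.

12300 lb/ft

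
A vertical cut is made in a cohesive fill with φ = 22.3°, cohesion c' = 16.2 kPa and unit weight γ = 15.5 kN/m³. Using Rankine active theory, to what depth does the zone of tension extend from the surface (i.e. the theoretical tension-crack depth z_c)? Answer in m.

K_a = tan²(45° − 22.3°/2) = 0.4498; √K_a = 0.6707.
The active pressure is zero where K_a γ z = 2c√K_a, so z_c = 2c/(γ√K_a) = 2×16.2/(15.5×0.6707) = 3.117 m.

3.12 m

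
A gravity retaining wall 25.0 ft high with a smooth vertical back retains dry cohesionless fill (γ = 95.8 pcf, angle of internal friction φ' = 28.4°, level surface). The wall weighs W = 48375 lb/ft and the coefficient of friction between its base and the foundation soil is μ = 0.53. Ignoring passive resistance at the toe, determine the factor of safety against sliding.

K_a = tan²(45° − 28.4°/2) = 0.3554.
P_a = ½K_aγH² = 0.5×0.3554×95.8×25.0² = 10640 lb/ft, acting at H/3 = 8.333 ft above the base.
FS_sliding = μW / P_a = 0.53×48375 / 10640 = 2.410.

2.41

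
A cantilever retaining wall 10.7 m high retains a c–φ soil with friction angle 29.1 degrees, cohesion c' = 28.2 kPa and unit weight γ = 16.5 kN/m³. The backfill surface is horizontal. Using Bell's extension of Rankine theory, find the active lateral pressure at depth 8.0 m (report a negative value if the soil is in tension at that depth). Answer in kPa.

K_a = (1 − sin φ)/(1 + sin φ) = 0.3456.
σ_a = K_a γ z − 2c√K_a = 0.3456×16.5×8.0 − 2×28.2×0.5879 = 12.46 kPa.

12.5 kPa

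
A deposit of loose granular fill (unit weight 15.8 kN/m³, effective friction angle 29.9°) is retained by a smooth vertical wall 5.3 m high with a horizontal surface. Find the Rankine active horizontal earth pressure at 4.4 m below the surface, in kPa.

23.3 kPa

K_a = (1 − sin φ)/(1 + sin φ) = 0.3347.
σ_h = K_a γ z = 0.3347 × 15.8 × 4.4 = 23.27 kPa.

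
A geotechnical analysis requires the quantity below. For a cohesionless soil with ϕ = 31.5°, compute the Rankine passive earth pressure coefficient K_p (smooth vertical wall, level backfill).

3.19

K_p = (1 + sin φ)/(1 − sin φ) = tan²(45° + 31.5°/2) = 3.188.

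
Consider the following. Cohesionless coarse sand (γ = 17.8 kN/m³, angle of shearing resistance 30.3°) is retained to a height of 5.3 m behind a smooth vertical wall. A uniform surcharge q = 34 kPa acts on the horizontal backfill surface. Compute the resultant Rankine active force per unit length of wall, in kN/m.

K_a = tan²(45° − φ/2) = 0.3293.
Soil triangle: ½ K_a γ H² = 0.5×0.3293×17.8×5.3² = 82.33 kN/m.
Surcharge rectangle: K_a q H = 0.3293×34×5.3 = 59.34 kN/m.
Total = 82.33 + 59.34 = 141.7 kN/m.

142 kN/m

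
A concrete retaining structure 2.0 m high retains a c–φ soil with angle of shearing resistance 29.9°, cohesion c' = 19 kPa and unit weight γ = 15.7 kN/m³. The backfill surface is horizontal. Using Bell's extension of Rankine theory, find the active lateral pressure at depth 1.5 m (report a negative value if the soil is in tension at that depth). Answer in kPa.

-14.1 kPa

K_a = (1 − sin φ)/(1 + sin φ) = 0.3347.
σ_a = K_a γ z − 2c√K_a = 0.3347×15.7×1.5 − 2×19×0.5785 = -14.10 kPa.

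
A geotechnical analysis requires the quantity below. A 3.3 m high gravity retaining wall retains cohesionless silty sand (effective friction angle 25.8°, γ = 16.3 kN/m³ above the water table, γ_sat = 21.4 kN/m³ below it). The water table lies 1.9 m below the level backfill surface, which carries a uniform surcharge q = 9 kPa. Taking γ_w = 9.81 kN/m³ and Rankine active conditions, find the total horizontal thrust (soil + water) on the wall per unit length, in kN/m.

54.4 kN/m

K_a = tan²(45° − φ/2) = 0.3935.
γ' = 21.4 − 9.81 = 11.59 kN/m³. h₂ = H − d_w = 1.4 m.
σ'_h: at surface K_a·q = 3.542; at WT K_a(q+γd_w) = 15.73; at base K_a(q+γd_w+γ'h₂) = 22.11 kPa.
P₁ = ½(3.542+15.73)×1.9 = 18.31; P₂ = ½(15.73+22.11)×1.4 = 26.49; P_w = ½γ_w h₂² = 9.614.
Total = 18.31+26.49+9.614 = 54.41 kN/m.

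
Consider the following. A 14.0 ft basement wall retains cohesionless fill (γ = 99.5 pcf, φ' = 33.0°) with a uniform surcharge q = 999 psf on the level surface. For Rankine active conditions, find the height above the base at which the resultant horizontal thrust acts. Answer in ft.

6.04 ft

K_a = 0.2948.
Triangular part P₁ = ½K_aγH² = 2875 at H/3 = 4.667 ft; rectangular part P₂ = K_a q H = 4123 at H/2 = 7.000 ft.
ȳ = (P₁·4.667 + P₂·7.000)/(P₁+P₂) = 6.041 ft.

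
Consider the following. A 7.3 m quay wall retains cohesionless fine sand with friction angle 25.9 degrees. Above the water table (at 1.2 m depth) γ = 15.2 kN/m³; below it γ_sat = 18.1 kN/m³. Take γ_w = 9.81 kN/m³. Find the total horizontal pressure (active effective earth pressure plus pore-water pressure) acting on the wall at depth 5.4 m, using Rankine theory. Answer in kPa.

K_a = (1 − sin φ)/(1 + sin φ) = 0.3920.
γ' = 18.1 − 9.81 = 8.290 kN/m³.
Effective vertical stress at 5.4 m: σ'_v = 15.2×1.2 + 8.290×4.20 = 53.06 kPa.
σ'_h = K_a σ'_v = 0.3920 × 53.06 = 20.80 kPa; u = γ_w × 4.20 = 41.20 kPa.
Total σ_h = 20.80 + 41.20 = 62.00 kPa.

62.0 kPa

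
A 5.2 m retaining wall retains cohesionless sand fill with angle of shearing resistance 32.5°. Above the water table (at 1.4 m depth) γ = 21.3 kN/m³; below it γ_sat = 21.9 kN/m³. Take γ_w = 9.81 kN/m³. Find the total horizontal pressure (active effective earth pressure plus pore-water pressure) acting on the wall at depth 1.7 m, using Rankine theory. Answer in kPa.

K_a = (1 − sin φ)/(1 + sin φ) = 0.3010.
γ' = 21.9 − 9.81 = 12.09 kN/m³.
Effective vertical stress at 1.7 m: σ'_v = 21.3×1.4 + 12.09×0.300 = 33.45 kPa.
σ'_h = K_a σ'_v = 0.3010 × 33.45 = 10.07 kPa; u = γ_w × 0.300 = 2.943 kPa.
Total σ_h = 10.07 + 2.943 = 13.01 kPa.

13.0 kPa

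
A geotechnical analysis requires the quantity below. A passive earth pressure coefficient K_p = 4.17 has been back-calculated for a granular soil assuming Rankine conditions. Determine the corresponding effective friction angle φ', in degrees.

K_p = (1+sin φ)/(1−sin φ) ⇒ sin φ = (K_p − 1)/(K_p + 1) = 0.6132.
φ = arcsin(0.6132) = 37.82°.

37.8°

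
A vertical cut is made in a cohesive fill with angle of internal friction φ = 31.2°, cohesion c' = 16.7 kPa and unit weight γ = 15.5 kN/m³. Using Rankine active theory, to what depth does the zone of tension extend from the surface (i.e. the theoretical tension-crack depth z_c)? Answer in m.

K_a = tan²(45° − 31.2°/2) = 0.3175; √K_a = 0.5635.
The active pressure is zero where K_a γ z = 2c√K_a, so z_c = 2c/(γ√K_a) = 2×16.7/(15.5×0.5635) = 3.824 m.

3.82 m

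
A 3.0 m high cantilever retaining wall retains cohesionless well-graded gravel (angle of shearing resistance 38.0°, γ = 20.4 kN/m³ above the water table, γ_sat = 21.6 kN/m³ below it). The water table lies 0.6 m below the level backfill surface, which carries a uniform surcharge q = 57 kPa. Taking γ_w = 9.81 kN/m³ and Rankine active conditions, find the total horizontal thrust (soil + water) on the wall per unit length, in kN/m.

K_a = tan²(45° − φ/2) = 0.2379.
γ' = 21.6 − 9.81 = 11.79 kN/m³. h₂ = H − d_w = 2.4 m.
σ'_h: at surface K_a·q = 13.56; at WT K_a(q+γd_w) = 16.47; at base K_a(q+γd_w+γ'h₂) = 23.20 kPa.
P₁ = ½(13.56+16.47)×0.6 = 9.009; P₂ = ½(16.47+23.20)×2.4 = 47.61; P_w = ½γ_w h₂² = 28.25.
Total = 9.009+47.61+28.25 = 84.87 kN/m.

84.9 kN/m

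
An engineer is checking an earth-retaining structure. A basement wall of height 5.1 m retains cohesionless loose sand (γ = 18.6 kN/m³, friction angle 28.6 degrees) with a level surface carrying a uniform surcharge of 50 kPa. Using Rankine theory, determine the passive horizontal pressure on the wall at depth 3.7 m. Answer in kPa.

337 kPa

K_p = (1 + sin φ)/(1 − sin φ) = 2.837.
σ_v = γz + q = 18.6 × 3.7 + 50 = 118.8 kPa.
σ_h = K_p σ_v = 2.837 × 118.8 = 337.0 kPa.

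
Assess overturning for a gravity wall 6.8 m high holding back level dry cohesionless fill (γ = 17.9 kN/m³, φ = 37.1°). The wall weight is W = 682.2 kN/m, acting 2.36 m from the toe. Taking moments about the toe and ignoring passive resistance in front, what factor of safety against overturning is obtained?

6.93

K_a = tan²(45° − 37.1°/2) = 0.2475.
P_a = ½K_aγH² = 0.5×0.2475×17.9×6.8² = 102.4 kN/m, acting at H/3 = 2.267 m above the base.
Overturning moment M_o = P_a × H/3 = 102.4 × 2.267 = 232.2.
Resisting moment M_r = W × 2.36 = 682.2 × 2.36 = 1610.
FS_overturning = M_r/M_o = 1610/232.2 = 6.935.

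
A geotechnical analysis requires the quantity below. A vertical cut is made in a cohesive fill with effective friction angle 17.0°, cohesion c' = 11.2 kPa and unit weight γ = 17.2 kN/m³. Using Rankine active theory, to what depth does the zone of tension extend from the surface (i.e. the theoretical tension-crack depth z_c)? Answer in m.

1.76 m

K_a = tan²(45° − 17.0°/2) = 0.5475; √K_a = 0.7400.
The active pressure is zero where K_a γ z = 2c√K_a, so z_c = 2c/(γ√K_a) = 2×11.2/(17.2×0.7400) = 1.760 m.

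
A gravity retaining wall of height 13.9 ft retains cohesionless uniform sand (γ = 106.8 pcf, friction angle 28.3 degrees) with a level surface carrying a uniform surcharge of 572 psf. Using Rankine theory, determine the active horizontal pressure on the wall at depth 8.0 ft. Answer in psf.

K_a = (1 − sin φ)/(1 + sin φ) = 0.3568.
σ_v = γz + q = 106.8 × 8.0 + 572 = 1426 psf.
σ_h = K_a σ_v = 0.3568 × 1426 = 508.9 psf.

509 psf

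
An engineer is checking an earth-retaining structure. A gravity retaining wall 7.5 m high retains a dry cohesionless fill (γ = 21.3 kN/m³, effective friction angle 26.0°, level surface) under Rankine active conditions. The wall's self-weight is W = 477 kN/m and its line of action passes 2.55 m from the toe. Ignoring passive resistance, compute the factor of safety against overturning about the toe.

K_a = tan²(45° − 26.0°/2) = 0.3905.
P_a = ½K_aγH² = 0.5×0.3905×21.3×7.5² = 233.9 kN/m, acting at H/3 = 2.500 m above the base.
Overturning moment M_o = P_a × H/3 = 233.9 × 2.500 = 584.8.
Resisting moment M_r = W × 2.55 = 477 × 2.55 = 1216.
FS_overturning = M_r/M_o = 1216/584.8 = 2.080.

2.08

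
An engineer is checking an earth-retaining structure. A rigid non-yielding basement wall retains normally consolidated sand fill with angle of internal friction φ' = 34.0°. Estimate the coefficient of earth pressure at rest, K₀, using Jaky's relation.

0.441

K₀ = 1 − sin φ' = 1 − sin 34.0° = 0.4408.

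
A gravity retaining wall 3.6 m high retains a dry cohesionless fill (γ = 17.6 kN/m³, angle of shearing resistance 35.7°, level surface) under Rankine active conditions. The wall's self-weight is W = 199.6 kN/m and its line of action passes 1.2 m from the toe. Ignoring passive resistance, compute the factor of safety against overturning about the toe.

6.65

K_a = tan²(45° − 35.7°/2) = 0.2630.
P_a = ½K_aγH² = 0.5×0.2630×17.6×3.6² = 29.99 kN/m, acting at H/3 = 1.200 m above the base.
Overturning moment M_o = P_a × H/3 = 29.99 × 1.200 = 35.99.
Resisting moment M_r = W × 1.2 = 199.6 × 1.2 = 239.5.
FS_overturning = M_r/M_o = 239.5/35.99 = 6.655.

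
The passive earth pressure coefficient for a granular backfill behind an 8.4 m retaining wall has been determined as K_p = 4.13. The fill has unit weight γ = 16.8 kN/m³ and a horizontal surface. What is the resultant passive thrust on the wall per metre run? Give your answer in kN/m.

P = ½ K_p γ H² = 0.5 × 4.13 × 16.8 × 8.4² = 2448 kN/m.

2450 kN/m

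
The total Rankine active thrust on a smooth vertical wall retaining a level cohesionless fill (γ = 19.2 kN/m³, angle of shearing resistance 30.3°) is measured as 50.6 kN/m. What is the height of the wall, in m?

K_a = 0.3293. P_a = ½ K_a γ H² ⇒ H = √(2P_a/(K_a γ)).
H = √(2×50.6/(0.3293×19.2)) = 4.001 m.

4.00 m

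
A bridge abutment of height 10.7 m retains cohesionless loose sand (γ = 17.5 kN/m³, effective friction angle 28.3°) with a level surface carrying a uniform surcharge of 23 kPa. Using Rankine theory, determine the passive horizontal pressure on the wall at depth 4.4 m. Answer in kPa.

280 kPa

K_p = (1 + sin φ)/(1 − sin φ) = 2.803.
σ_v = γz + q = 17.5 × 4.4 + 23 = 100.0 kPa.
σ_h = K_p σ_v = 2.803 × 100.0 = 280.3 kPa.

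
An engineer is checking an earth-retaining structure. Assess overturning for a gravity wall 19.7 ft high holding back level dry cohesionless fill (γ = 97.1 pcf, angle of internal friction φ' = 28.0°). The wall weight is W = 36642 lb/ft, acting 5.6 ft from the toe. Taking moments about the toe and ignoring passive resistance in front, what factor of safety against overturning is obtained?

4.59

K_a = tan²(45° − 28.0°/2) = 0.3610.
P_a = ½K_aγH² = 0.5×0.3610×97.1×19.7² = 6803 lb/ft, acting at H/3 = 6.567 ft above the base.
Overturning moment M_o = P_a × H/3 = 6803 × 6.567 = 44670.
Resisting moment M_r = W × 5.6 = 36642 × 5.6 = 205200.
FS_overturning = M_r/M_o = 205200/44670 = 4.594.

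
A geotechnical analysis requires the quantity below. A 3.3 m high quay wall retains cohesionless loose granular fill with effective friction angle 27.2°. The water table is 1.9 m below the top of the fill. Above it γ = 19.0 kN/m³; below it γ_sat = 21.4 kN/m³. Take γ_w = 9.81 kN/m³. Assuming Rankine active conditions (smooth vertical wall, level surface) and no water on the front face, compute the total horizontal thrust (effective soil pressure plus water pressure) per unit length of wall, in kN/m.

45.5 kN/m

K_a = tan²(45° − φ/2) = 0.3726.
γ' = 21.4 − 9.81 = 11.59 kN/m³. Depth below WT = 1.4 m.
σ'_h at WT = K_a γ d_w = 13.45 kPa; at base = 13.45 + K_a γ' × 1.4 = 19.50 kPa.
P₁ (0–1.9 m) = ½×13.45×1.9 = 12.78. P₂ (1.9–3.3 m) = ½(13.45+19.50)×1.4 = 23.06.
P_w = ½ γ_w h₂² = 0.5×9.81×1.4² = 9.614. Total = 12.78+23.06+9.614 = 45.45 kN/m.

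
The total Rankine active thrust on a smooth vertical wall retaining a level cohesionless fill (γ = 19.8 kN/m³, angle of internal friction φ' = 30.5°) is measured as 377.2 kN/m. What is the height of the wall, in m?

K_a = 0.3267. P_a = ½ K_a γ H² ⇒ H = √(2P_a/(K_a γ)).
H = √(2×377.2/(0.3267×19.8)) = 10.80 m.

10.8 m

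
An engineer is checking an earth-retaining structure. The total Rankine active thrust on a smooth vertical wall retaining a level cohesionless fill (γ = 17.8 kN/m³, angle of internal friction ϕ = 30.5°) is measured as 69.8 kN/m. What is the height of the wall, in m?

K_a = 0.3267. P_a = ½ K_a γ H² ⇒ H = √(2P_a/(K_a γ)).
H = √(2×69.8/(0.3267×17.8)) = 4.900 m.

4.90 m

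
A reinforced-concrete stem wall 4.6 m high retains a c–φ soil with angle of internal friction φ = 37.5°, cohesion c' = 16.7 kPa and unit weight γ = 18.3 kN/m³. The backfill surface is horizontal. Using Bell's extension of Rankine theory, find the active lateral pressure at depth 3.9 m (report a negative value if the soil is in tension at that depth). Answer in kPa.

K_a = (1 − sin φ)/(1 + sin φ) = 0.2432.
σ_a = K_a γ z − 2c√K_a = 0.2432×18.3×3.9 − 2×16.7×0.4931 = 0.8856 kPa.

0.886 kPa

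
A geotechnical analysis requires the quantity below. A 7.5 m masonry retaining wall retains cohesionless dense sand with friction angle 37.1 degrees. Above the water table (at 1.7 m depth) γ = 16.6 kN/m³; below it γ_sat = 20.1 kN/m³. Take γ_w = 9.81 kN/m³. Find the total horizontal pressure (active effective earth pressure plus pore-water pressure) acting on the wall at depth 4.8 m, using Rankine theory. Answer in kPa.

45.3 kPa

K_a = (1 − sin φ)/(1 + sin φ) = 0.2475.
γ' = 20.1 − 9.81 = 10.29 kN/m³.
Effective vertical stress at 4.8 m: σ'_v = 16.6×1.7 + 10.29×3.10 = 60.12 kPa.
σ'_h = K_a σ'_v = 0.2475 × 60.12 = 14.88 kPa; u = γ_w × 3.10 = 30.41 kPa.
Total σ_h = 14.88 + 30.41 = 45.29 kPa.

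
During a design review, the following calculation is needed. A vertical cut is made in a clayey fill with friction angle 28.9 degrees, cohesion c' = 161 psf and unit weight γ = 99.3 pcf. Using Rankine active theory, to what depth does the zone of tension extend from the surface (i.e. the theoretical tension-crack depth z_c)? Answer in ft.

5.49 ft

K_a = tan²(45° − 28.9°/2) = 0.3484; √K_a = 0.5902.
The active pressure is zero where K_a γ z = 2c√K_a, so z_c = 2c/(γ√K_a) = 2×161/(99.3×0.5902) = 5.494 ft.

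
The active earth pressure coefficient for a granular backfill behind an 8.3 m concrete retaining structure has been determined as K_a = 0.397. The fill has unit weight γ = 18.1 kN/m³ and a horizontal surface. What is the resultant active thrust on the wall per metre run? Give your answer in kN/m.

P = ½ K_a γ H² = 0.5 × 0.397 × 18.1 × 8.3² = 247.5 kN/m.

248 kN/m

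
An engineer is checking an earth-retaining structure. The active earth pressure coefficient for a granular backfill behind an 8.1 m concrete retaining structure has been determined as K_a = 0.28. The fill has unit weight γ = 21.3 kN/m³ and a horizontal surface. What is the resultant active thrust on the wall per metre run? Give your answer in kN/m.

196 kN/m

P = ½ K_a γ H² = 0.5 × 0.28 × 21.3 × 8.1² = 195.6 kN/m.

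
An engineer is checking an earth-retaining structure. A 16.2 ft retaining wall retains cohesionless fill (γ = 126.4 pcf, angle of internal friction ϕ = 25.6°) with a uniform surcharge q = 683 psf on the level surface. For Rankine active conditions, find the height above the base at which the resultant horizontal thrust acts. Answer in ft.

6.48 ft

K_a = 0.3966.
Triangular part P₁ = ½K_aγH² = 6577 at H/3 = 5.400 ft; rectangular part P₂ = K_a q H = 4388 at H/2 = 8.100 ft.
ȳ = (P₁·5.400 + P₂·8.100)/(P₁+P₂) = 6.480 ft.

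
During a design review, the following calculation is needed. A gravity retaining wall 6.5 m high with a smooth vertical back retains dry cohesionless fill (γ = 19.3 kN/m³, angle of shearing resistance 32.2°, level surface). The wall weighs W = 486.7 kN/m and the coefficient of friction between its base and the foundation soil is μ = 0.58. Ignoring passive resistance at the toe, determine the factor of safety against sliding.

K_a = tan²(45° − 32.2°/2) = 0.3047.
P_a = ½K_aγH² = 0.5×0.3047×19.3×6.5² = 124.2 kN/m, acting at H/3 = 2.167 m above the base.
FS_sliding = μW / P_a = 0.58×486.7 / 124.2 = 2.272.

2.27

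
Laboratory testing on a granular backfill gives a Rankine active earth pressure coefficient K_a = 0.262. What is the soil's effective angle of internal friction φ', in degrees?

K_a = tan²(45° − φ/2) ⇒ 45° − φ/2 = arctan(√0.262) = 27.11°.
φ = 2(45° − 27.11°) = 35.79°.

35.8°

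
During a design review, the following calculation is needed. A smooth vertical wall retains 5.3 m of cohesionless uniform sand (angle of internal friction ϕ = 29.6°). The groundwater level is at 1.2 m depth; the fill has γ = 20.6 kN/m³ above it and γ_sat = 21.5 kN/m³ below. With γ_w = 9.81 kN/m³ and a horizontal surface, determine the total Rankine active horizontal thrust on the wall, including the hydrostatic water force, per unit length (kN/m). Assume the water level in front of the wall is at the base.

K_a = tan²(45° − φ/2) = 0.3387.
γ' = 21.5 − 9.81 = 11.69 kN/m³. Depth below WT = 4.1 m.
σ'_h at WT = K_a γ d_w = 8.374 kPa; at base = 8.374 + K_a γ' × 4.1 = 24.61 kPa.
P₁ (0–1.2 m) = ½×8.374×1.2 = 5.024. P₂ (1.2–5.3 m) = ½(8.374+24.61)×4.1 = 67.61.
P_w = ½ γ_w h₂² = 0.5×9.81×4.1² = 82.45. Total = 5.024+67.61+82.45 = 155.1 kN/m.

155 kN/m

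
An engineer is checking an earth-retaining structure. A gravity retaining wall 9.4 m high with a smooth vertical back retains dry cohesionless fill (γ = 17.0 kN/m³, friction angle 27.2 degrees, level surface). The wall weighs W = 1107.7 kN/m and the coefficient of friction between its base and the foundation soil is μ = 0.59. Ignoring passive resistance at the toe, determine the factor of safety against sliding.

2.34

K_a = tan²(45° − 27.2°/2) = 0.3726.
P_a = ½K_aγH² = 0.5×0.3726×17.0×9.4² = 279.8 kN/m, acting at H/3 = 3.133 m above the base.
FS_sliding = μW / P_a = 0.59×1107.7 / 279.8 = 2.335.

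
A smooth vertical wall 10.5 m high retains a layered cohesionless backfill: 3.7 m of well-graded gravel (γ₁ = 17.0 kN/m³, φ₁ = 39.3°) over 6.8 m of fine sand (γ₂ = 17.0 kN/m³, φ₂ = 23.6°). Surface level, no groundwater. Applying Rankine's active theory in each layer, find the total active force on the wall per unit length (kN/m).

378 kN/m

K_a1 = tan²(45°−39.3°/2) = 0.2245; K_a2 = tan²(45°−23.6°/2) = 0.4282.
Layer 1: σ at base = K_a1 γ₁ h₁ = 14.12 kPa; P₁ = ½×14.12×3.7 = 26.12.
Layer 2: σ_v at top = γ₁h₁ = 62.90; σ_h top = K_a2×62.90 = 26.93; σ_h base = K_a2×(62.90+17.0×6.8) = 76.44.
P₂ = ½(26.93+76.44)×6.8 = 351.5. Total P_a = 26.12+351.5 = 377.6 kN/m.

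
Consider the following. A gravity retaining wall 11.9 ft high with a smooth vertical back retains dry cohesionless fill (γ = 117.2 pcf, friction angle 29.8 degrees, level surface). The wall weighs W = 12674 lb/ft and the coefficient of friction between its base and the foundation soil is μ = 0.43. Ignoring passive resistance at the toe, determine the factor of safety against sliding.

1.95

K_a = tan²(45° − 29.8°/2) = 0.3360.
P_a = ½K_aγH² = 0.5×0.3360×117.2×11.9² = 2788 lb/ft, acting at H/3 = 3.967 ft above the base.
FS_sliding = μW / P_a = 0.43×12674 / 2788 = 1.954.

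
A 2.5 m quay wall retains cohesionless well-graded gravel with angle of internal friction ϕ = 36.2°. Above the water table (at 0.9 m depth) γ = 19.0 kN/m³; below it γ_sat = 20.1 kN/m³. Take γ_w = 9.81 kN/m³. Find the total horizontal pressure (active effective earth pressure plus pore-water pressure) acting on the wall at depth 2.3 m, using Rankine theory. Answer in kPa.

21.8 kPa

K_a = (1 − sin φ)/(1 + sin φ) = 0.2574.
γ' = 20.1 − 9.81 = 10.29 kN/m³.
Effective vertical stress at 2.3 m: σ'_v = 19.0×0.9 + 10.29×1.40 = 31.51 kPa.
σ'_h = K_a σ'_v = 0.2574 × 31.51 = 8.109 kPa; u = γ_w × 1.40 = 13.73 kPa.
Total σ_h = 8.109 + 13.73 = 21.84 kPa.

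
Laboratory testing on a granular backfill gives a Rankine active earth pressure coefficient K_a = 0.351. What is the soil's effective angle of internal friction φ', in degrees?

28.7°

K_a = tan²(45° − φ/2) ⇒ 45° − φ/2 = arctan(√0.351) = 30.64°.
φ = 2(45° − 30.64°) = 28.71°.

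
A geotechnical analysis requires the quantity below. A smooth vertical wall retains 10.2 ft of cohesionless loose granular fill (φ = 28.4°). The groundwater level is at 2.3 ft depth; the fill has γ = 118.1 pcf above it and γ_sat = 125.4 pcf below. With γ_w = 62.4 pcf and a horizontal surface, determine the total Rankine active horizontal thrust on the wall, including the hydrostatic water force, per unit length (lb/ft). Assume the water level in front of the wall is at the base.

K_a = tan²(45° − φ/2) = 0.3554.
γ' = 125.4 − 62.4 = 63.00 pcf. Depth below WT = 7.9 ft.
σ'_h at WT = K_a γ d_w = 96.53 psf; at base = 96.53 + K_a γ' × 7.9 = 273.4 psf.
P₁ (0–2.3 ft) = ½×96.53×2.3 = 111.0. P₂ (2.3–10.2 ft) = ½(96.53+273.4)×7.9 = 1461.
P_w = ½ γ_w h₂² = 0.5×62.4×7.9² = 1947. Total = 111.0+1461+1947 = 3519 lb/ft.

3520 lb/ft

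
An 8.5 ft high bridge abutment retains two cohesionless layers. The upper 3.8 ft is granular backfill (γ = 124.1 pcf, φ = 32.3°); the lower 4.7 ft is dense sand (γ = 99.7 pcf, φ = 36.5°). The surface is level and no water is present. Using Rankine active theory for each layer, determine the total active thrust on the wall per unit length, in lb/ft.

K_a1 = tan²(45°−32.3°/2) = 0.3035; K_a2 = tan²(45°−36.5°/2) = 0.2541.
Layer 1: σ at base = K_a1 γ₁ h₁ = 143.1 psf; P₁ = ½×143.1×3.8 = 271.9.
Layer 2: σ_v at top = γ₁h₁ = 471.6; σ_h top = K_a2×471.6 = 119.8; σ_h base = K_a2×(471.6+99.7×4.7) = 238.9.
P₂ = ½(119.8+238.9)×4.7 = 842.9. Total P_a = 271.9+842.9 = 1115 lb/ft.

1110 lb/ft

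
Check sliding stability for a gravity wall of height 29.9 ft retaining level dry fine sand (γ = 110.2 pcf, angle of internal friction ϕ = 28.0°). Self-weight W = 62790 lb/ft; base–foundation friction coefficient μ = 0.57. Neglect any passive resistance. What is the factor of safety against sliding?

2.01

K_a = tan²(45° − 28.0°/2) = 0.3610.
P_a = ½K_aγH² = 0.5×0.3610×110.2×29.9² = 17780 lb/ft, acting at H/3 = 9.967 ft above the base.
FS_sliding = μW / P_a = 0.57×62790 / 17780 = 2.012.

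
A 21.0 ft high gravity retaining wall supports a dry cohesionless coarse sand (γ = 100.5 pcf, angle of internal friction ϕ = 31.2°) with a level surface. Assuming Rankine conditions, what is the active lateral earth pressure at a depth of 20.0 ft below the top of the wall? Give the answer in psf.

K_a = (1 − sin φ)/(1 + sin φ) = 0.3175.
σ_h = K_a γ z = 0.3175 × 100.5 × 20.0 = 638.2 psf.

638 psf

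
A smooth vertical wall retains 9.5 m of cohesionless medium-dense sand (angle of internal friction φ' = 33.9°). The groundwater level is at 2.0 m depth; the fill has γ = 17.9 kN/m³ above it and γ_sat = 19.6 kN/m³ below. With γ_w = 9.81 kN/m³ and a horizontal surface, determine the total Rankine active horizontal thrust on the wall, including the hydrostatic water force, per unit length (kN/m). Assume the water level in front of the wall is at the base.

440 kN/m

K_a = tan²(45° − φ/2) = 0.2839.
γ' = 19.6 − 9.81 = 9.790 kN/m³. Depth below WT = 7.5 m.
σ'_h at WT = K_a γ d_w = 10.16 kPa; at base = 10.16 + K_a γ' × 7.5 = 31.01 kPa.
P₁ (0–2.0 m) = ½×10.16×2.0 = 10.16. P₂ (2.0–9.5 m) = ½(10.16+31.01)×7.5 = 154.4.
P_w = ½ γ_w h₂² = 0.5×9.81×7.5² = 275.9. Total = 10.16+154.4+275.9 = 440.5 kN/m.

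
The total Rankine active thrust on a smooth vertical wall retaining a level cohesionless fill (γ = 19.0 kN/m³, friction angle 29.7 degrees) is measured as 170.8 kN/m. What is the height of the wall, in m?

K_a = 0.3374. P_a = ½ K_a γ H² ⇒ H = √(2P_a/(K_a γ)).
H = √(2×170.8/(0.3374×19.0)) = 7.300 m.

7.30 m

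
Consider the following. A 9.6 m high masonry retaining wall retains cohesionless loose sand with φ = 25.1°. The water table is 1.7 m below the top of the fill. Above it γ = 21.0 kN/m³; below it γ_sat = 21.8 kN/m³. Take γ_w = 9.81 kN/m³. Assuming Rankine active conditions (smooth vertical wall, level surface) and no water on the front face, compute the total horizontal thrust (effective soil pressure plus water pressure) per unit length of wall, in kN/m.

584 kN/m

K_a = tan²(45° − φ/2) = 0.4043.
γ' = 21.8 − 9.81 = 11.99 kN/m³. Depth below WT = 7.9 m.
σ'_h at WT = K_a γ d_w = 14.43 kPa; at base = 14.43 + K_a γ' × 7.9 = 52.73 kPa.
P₁ (0–1.7 m) = ½×14.43×1.7 = 12.27. P₂ (1.7–9.6 m) = ½(14.43+52.73)×7.9 = 265.3.
P_w = ½ γ_w h₂² = 0.5×9.81×7.9² = 306.1. Total = 12.27+265.3+306.1 = 583.7 kN/m.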